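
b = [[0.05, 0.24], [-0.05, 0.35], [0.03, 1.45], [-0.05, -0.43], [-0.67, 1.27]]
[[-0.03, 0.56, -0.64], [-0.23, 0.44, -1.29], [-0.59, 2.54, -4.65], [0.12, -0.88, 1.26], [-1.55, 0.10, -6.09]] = b @ [[1.48, 3.05, 2.89], [-0.44, 1.69, -3.27]]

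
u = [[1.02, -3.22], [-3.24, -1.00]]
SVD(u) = [[-0.52, 0.86], [0.86, 0.52]] @ diag([3.398370260322183, 3.3700859890747212]) @ [[-0.97, 0.24], [-0.24, -0.97]]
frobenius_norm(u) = 4.79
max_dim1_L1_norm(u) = 4.24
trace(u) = 0.02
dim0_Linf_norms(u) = [3.24, 3.22]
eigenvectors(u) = [[0.8, 0.59], [-0.59, 0.81]]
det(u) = -11.45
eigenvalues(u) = [3.39, -3.37]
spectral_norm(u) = 3.40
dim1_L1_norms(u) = [4.24, 4.24]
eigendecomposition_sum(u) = [[2.20,  -1.61], [-1.62,  1.19]] + [[-1.18,-1.61],[-1.62,-2.19]]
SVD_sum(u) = [[1.71, -0.42], [-2.82, 0.69]] + [[-0.69, -2.80],  [-0.42, -1.69]]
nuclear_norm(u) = 6.77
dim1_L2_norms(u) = [3.38, 3.39]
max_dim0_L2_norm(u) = 3.4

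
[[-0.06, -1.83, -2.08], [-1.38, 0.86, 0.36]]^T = [[-0.06, -1.38], [-1.83, 0.86], [-2.08, 0.36]]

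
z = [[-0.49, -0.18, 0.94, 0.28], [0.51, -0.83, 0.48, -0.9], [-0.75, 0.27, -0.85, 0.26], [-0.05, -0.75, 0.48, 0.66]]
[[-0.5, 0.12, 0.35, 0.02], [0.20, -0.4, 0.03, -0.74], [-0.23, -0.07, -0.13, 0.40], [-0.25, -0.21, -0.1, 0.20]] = z @ [[0.53, 0.07, -0.21, -0.10],  [0.07, 0.53, 0.23, 0.12],  [-0.21, 0.23, 0.36, -0.17],  [-0.1, 0.12, -0.17, 0.56]]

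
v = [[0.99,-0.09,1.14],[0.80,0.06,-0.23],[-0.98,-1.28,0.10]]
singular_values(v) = [1.89, 1.3, 0.57]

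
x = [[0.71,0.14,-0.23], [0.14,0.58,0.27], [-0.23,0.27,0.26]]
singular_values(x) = [0.81, 0.73, 0.0]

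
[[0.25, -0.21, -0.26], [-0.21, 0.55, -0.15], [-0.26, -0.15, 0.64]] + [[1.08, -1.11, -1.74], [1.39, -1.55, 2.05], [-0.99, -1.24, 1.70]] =[[1.33, -1.32, -2.0], [1.18, -1.00, 1.90], [-1.25, -1.39, 2.34]]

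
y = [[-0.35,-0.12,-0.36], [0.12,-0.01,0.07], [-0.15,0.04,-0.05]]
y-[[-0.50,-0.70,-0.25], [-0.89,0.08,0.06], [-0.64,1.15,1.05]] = [[0.15, 0.58, -0.11],  [1.01, -0.09, 0.01],  [0.49, -1.11, -1.1]]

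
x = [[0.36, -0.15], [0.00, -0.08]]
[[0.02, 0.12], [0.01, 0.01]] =x@[[0.01, 0.26], [-0.10, -0.18]]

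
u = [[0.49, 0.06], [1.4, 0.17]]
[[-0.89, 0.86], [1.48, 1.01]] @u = [[0.77, 0.09],[2.14, 0.26]]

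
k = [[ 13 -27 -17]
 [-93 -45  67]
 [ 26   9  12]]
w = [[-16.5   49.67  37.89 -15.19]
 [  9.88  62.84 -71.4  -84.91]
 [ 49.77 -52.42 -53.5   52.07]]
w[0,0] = -16.5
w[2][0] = 49.77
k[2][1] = 9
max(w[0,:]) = 49.67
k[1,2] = 67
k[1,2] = 67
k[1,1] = -45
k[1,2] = 67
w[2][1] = -52.42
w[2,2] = -53.5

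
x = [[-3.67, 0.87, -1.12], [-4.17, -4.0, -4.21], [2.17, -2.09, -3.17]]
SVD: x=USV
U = [[-0.31, 0.6, 0.73], [-0.92, 0.00, -0.39], [-0.24, -0.80, 0.56]]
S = [7.74, 4.88, 1.41]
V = [[0.58, 0.51, 0.64], [-0.81, 0.45, 0.38], [0.10, 0.74, -0.67]]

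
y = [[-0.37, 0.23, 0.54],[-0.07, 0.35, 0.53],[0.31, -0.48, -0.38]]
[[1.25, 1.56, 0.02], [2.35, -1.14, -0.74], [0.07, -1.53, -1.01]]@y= [[-0.57, 0.82, 1.49], [-1.02, 0.50, 0.95], [-0.23, -0.03, -0.39]]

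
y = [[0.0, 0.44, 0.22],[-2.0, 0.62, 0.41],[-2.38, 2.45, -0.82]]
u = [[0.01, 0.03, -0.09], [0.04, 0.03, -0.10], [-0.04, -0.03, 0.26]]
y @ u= [[0.01, 0.01, 0.01], [-0.01, -0.05, 0.22], [0.11, 0.03, -0.24]]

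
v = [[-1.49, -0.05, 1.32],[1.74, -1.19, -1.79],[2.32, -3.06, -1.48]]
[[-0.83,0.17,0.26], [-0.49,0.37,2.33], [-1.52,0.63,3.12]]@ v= [[2.14, -0.96, -1.78], [6.78, -7.55, -4.76], [10.60, -10.22, -7.75]]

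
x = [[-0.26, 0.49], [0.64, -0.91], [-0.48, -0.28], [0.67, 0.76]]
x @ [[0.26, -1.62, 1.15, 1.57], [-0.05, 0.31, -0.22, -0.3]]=[[-0.09, 0.57, -0.41, -0.56], [0.21, -1.32, 0.94, 1.28], [-0.11, 0.69, -0.49, -0.67], [0.14, -0.85, 0.6, 0.82]]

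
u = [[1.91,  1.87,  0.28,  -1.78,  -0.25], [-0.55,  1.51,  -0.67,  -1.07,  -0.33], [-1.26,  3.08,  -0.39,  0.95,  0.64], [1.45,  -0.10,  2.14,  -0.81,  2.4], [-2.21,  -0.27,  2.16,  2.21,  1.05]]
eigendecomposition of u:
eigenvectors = [[(0.49+0j), -0.63+0.00j, (-0.63-0j), (-0.28+0.06j), -0.28-0.06j], [0.18+0.00j, (-0.11-0.43j), (-0.11+0.43j), -0.14+0.07j, -0.14-0.07j], [(-0.19+0j), -0.29-0.26j, -0.29+0.26j, (0.63+0j), 0.63-0.00j], [-0.32+0.00j, (-0.41+0.26j), -0.41-0.26j, (-0.54+0.29j), (-0.54-0.29j)], [-0.76+0.00j, (0.05+0.06j), 0.05-0.06j, -0.27-0.23j, -0.27+0.23j]]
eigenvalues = [(4.02+0j), (1.23+2.16j), (1.23-2.16j), (-1.61+0.42j), (-1.61-0.42j)]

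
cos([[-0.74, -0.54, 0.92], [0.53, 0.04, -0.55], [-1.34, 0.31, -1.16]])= [[1.36, -0.39, 0.81], [-0.07, 1.26, -0.59], [-1.46, -0.12, 0.87]]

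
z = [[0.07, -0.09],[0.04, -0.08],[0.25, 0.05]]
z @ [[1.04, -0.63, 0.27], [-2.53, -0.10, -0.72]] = [[0.3,-0.04,0.08],[0.24,-0.02,0.07],[0.13,-0.16,0.03]]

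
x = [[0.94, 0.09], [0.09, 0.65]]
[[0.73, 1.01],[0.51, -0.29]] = x @ [[0.71, 1.13], [0.69, -0.6]]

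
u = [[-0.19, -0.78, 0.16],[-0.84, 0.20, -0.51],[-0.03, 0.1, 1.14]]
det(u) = -0.82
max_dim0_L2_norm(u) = 1.26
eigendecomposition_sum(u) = [[(-0.51-0j),-0.39+0.00j,(-0.06+0j)], [(-0.41-0j),-0.31+0.00j,-0.05+0.00j], [0.01+0.00j,(0.01-0j),0.00-0.00j]] + [[0.16+0.17j, -0.20-0.24j, (0.11-0.88j)], [-0.21-0.26j, 0.26+0.36j, -0.23+1.23j], [-0.02+0.18j, (0.05-0.24j), (0.57-0.37j)]] + [[(0.16-0.17j), -0.20+0.24j, 0.11+0.88j], [(-0.21+0.26j), (0.26-0.36j), -0.23-1.23j], [-0.02-0.18j, 0.05+0.24j, (0.57+0.37j)]]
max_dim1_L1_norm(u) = 1.55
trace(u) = 1.15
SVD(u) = [[0.13, 0.99, -0.08],  [-0.60, 0.14, 0.79],  [0.79, -0.05, 0.61]] @ diag([1.3163037576348016, 0.8082695999328547, 0.7748191217702891]) @ [[0.35, -0.11, 0.93], [-0.37, -0.93, 0.03], [-0.86, 0.36, 0.36]]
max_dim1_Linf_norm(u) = 1.14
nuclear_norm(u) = 2.90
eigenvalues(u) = [(-0.82+0j), (0.99+0.16j), (0.99-0.16j)]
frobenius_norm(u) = 1.73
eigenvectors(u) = [[0.78+0.00j, -0.53+0.03j, -0.53-0.03j], [0.63+0.00j, (0.75+0j), (0.75-0j)], [(-0.02+0j), (-0.28-0.29j), -0.28+0.29j]]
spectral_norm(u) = 1.32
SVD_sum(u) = [[0.06, -0.02, 0.15], [-0.27, 0.08, -0.73], [0.36, -0.11, 0.97]] + [[-0.3, -0.74, 0.03], [-0.04, -0.1, 0.0], [0.02, 0.04, -0.0]] + [[0.05, -0.02, -0.02], [-0.53, 0.22, 0.22], [-0.41, 0.17, 0.17]]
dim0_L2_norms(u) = [0.86, 0.81, 1.26]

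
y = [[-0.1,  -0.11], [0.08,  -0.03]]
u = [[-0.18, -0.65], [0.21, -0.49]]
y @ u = [[-0.01, 0.12],[-0.02, -0.04]]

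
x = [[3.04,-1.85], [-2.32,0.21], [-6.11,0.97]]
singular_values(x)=[7.4, 1.24]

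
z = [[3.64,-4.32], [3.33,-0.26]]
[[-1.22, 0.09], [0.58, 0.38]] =z@[[0.21, 0.12], [0.46, 0.08]]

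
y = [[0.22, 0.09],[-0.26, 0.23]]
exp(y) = [[1.23, 0.11], [-0.32, 1.24]]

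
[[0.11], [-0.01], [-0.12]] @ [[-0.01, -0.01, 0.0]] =[[-0.0,-0.0,0.0], [0.0,0.00,0.00], [0.0,0.0,0.00]]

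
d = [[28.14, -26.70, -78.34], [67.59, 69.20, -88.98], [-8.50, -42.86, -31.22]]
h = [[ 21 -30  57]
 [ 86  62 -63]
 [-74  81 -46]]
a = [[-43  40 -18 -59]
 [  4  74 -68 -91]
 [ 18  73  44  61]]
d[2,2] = -31.22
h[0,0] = 21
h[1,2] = -63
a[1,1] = 74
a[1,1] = 74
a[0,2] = -18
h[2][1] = 81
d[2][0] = -8.5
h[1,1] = 62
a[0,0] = -43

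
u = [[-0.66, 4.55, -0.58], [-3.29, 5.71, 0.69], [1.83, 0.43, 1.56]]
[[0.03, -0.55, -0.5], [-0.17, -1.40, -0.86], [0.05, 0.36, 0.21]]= u @ [[0.06,0.26,0.11],  [0.01,-0.09,-0.09],  [-0.04,-0.05,0.03]]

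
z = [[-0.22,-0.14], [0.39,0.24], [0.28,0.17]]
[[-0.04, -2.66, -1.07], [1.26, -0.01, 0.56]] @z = [[-1.33, -0.81], [-0.12, -0.08]]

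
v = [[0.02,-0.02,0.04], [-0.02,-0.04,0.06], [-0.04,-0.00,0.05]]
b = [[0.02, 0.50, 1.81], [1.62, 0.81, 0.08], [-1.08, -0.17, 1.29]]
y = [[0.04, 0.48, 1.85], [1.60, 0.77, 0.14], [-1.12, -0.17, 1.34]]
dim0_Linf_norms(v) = [0.04, 0.04, 0.06]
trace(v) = 0.03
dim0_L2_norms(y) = [1.95, 0.92, 2.29]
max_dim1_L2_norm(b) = 1.88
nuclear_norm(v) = 0.16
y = b + v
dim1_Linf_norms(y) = [1.85, 1.6, 1.34]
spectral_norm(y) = 2.43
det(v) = -0.00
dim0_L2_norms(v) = [0.05, 0.04, 0.09]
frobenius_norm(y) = 3.15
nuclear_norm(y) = 4.44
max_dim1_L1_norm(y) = 2.63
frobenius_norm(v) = 0.11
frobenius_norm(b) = 3.11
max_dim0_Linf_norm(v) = 0.06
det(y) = 0.03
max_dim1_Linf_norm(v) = 0.06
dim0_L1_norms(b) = [2.72, 1.48, 3.18]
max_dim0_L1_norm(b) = 3.18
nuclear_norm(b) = 4.38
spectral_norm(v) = 0.10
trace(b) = 2.12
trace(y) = 2.15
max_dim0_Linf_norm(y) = 1.85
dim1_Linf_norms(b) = [1.81, 1.62, 1.29]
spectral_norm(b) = 2.39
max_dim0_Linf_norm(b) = 1.81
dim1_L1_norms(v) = [0.08, 0.12, 0.09]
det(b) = 0.02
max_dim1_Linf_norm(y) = 1.85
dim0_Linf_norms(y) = [1.6, 0.77, 1.85]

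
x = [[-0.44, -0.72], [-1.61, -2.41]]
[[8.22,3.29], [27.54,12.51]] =x@ [[-0.10,  -10.81], [-11.36,  2.03]]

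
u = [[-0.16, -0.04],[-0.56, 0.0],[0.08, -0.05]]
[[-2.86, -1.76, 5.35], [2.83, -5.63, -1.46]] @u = [[1.87,-0.15],  [2.58,-0.04]]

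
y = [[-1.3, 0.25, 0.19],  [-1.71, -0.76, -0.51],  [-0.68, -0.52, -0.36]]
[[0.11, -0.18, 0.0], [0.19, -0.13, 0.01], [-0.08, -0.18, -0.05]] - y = [[1.41, -0.43, -0.19], [1.9, 0.63, 0.52], [0.6, 0.34, 0.31]]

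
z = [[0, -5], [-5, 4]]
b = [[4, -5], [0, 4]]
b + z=[[4, -10], [-5, 8]]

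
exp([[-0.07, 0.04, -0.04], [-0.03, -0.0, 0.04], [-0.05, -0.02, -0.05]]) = [[0.93, 0.04, -0.04], [-0.03, 1.00, 0.04], [-0.05, -0.02, 0.95]]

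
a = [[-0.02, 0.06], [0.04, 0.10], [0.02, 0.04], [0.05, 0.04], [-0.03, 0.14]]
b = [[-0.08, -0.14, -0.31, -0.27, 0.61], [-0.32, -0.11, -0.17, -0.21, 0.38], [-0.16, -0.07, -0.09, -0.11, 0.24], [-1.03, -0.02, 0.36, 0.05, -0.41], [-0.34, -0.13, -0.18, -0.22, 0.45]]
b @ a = [[-0.04, 0.04], [-0.02, 0.01], [-0.01, 0.01], [0.04, -0.10], [-0.03, 0.01]]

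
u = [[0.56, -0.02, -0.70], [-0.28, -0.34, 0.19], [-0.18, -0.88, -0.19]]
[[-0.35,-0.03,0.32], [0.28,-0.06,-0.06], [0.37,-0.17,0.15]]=u@[[-0.03, -0.02, 0.07],  [-0.52, 0.19, -0.1],  [0.49, 0.02, -0.4]]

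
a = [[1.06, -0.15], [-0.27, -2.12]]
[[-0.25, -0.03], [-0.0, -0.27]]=a @ [[-0.23, -0.01], [0.03, 0.13]]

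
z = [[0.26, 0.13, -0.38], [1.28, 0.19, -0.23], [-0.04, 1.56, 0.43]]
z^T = [[0.26, 1.28, -0.04], [0.13, 0.19, 1.56], [-0.38, -0.23, 0.43]]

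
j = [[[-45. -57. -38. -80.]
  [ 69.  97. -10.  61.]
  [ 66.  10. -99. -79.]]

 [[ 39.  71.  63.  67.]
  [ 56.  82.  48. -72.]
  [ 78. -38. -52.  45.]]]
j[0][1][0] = 69.0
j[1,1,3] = -72.0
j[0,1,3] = 61.0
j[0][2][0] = 66.0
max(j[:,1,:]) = 97.0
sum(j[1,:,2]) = 59.0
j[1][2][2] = -52.0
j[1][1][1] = 82.0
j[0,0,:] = [-45.0, -57.0, -38.0, -80.0]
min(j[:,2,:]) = -99.0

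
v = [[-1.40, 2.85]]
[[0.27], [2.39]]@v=[[-0.38, 0.77], [-3.35, 6.81]]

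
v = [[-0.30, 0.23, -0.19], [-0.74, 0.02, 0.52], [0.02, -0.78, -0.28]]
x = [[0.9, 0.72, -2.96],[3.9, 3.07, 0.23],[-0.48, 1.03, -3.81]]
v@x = [[0.72, 0.29, 1.66], [-0.84, 0.06, 0.21], [-2.89, -2.67, 0.83]]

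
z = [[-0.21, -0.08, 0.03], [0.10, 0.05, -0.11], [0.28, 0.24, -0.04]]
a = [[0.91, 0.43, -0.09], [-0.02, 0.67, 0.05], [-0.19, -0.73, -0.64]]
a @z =[[-0.17, -0.07, -0.02], [0.09, 0.05, -0.08], [-0.21, -0.17, 0.10]]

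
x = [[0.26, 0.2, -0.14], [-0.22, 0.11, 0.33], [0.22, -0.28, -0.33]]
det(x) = 0.009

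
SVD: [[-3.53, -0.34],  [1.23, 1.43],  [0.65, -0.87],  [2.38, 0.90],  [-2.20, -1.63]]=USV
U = [[-0.65, -0.51], [0.31, -0.50], [0.06, 0.57], [0.48, -0.0], [-0.5, 0.41]]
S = [5.29, 1.82]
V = [[0.94, 0.35], [0.35, -0.94]]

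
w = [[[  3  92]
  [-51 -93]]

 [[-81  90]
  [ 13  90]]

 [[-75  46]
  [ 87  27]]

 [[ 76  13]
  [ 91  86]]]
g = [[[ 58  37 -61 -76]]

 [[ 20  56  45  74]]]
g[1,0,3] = 74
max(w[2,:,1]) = 46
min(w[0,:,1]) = -93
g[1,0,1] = 56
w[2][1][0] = 87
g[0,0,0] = 58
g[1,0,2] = 45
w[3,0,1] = 13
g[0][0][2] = -61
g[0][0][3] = -76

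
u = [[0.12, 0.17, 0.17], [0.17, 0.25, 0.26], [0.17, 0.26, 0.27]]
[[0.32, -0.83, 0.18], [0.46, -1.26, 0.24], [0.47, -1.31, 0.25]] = u @ [[0.76, 0.3, -0.04], [1.54, -1.93, 3.2], [-0.21, -3.18, -2.12]]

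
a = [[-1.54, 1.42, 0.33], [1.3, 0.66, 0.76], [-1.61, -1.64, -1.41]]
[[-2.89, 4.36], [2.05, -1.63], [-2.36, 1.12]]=a @ [[1.79, -1.43], [-0.01, 1.82], [-0.36, -1.28]]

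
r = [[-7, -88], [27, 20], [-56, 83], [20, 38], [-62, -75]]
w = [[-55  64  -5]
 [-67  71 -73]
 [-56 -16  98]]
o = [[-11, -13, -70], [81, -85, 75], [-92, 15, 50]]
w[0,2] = -5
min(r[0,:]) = -88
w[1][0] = -67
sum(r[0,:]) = -95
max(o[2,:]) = 50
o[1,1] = -85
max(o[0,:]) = -11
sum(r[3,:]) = 58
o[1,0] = 81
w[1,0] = -67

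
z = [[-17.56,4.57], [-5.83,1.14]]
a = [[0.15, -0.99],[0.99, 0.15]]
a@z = [[3.14, -0.44], [-18.26, 4.70]]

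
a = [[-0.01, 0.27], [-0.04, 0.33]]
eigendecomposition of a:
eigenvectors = [[-0.99, -0.66], [-0.13, -0.75]]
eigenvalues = [0.03, 0.29]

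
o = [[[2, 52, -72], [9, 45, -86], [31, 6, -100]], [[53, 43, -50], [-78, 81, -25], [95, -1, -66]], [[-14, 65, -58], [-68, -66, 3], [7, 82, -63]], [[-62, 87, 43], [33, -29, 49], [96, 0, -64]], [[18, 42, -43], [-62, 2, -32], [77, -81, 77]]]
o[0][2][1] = 6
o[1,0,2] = -50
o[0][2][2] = -100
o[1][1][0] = -78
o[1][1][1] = 81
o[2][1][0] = -68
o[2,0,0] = -14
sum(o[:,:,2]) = -487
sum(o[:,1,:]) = -224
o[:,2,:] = [[31, 6, -100], [95, -1, -66], [7, 82, -63], [96, 0, -64], [77, -81, 77]]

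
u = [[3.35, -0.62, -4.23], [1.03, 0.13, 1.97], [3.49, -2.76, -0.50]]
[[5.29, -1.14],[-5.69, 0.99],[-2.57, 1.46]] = u@[[-1.26,0.15], [-0.26,-0.42], [-2.21,0.45]]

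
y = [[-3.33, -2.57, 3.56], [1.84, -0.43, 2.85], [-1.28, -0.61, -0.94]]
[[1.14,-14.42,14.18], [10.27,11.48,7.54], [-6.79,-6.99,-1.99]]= y @[[0.65, 5.28, -0.90], [3.95, -0.47, 0.15], [3.78, 0.55, 3.25]]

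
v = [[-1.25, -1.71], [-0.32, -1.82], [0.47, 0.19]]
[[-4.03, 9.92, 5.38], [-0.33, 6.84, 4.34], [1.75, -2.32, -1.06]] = v@ [[3.92, -3.68, -1.38], [-0.51, -3.11, -2.14]]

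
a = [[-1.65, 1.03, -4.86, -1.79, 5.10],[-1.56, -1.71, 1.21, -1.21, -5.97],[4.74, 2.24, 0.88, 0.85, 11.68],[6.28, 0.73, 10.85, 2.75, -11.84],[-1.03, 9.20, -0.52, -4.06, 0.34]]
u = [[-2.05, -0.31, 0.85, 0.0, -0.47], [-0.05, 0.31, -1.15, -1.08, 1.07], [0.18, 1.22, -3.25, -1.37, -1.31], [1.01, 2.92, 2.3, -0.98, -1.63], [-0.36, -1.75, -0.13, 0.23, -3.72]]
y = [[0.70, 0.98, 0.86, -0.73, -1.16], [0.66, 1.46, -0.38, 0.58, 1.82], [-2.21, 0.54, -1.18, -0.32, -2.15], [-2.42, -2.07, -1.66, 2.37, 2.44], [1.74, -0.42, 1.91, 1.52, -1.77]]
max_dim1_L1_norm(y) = 10.96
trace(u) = -9.69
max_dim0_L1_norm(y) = 9.34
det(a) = 2841.16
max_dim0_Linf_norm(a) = 11.84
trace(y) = 1.58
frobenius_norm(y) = 7.65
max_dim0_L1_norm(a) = 34.93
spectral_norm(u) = 4.45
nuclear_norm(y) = 14.37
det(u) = -103.30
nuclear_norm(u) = 15.56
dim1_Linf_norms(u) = [2.05, 1.15, 3.25, 2.92, 3.72]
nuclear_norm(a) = 44.71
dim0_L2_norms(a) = [8.25, 9.7, 11.99, 5.43, 18.39]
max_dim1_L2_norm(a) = 17.48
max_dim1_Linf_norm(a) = 11.84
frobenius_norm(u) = 7.76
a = y @ u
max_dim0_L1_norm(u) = 8.2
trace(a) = 0.61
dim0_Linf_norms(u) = [2.05, 2.92, 3.25, 1.37, 3.72]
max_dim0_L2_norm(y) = 4.29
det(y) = -27.36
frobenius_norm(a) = 25.96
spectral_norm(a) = 20.91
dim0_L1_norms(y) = [7.73, 5.47, 5.99, 5.52, 9.34]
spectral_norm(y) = 5.65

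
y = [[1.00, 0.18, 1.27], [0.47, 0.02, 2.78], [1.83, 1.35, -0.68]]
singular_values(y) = [3.18, 2.46, 0.26]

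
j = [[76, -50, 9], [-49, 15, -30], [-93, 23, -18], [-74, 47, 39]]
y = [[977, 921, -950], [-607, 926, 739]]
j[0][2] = 9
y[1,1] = 926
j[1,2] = -30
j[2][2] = -18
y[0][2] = -950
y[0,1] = 921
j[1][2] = -30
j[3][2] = 39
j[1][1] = 15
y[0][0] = 977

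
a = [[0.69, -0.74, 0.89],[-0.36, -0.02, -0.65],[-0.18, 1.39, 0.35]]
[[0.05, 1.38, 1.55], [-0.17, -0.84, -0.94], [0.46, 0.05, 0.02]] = a@[[-2.32,0.12,0.3], [-0.36,-0.26,-0.27], [1.56,1.24,1.29]]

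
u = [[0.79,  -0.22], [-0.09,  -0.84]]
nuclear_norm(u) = 1.66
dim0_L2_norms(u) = [0.8, 0.87]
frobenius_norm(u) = 1.18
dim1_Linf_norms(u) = [0.79, 0.84]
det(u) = -0.68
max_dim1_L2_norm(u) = 0.84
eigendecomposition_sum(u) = [[0.8, -0.11],[-0.04, 0.01]] + [[-0.01, -0.11], [-0.05, -0.85]]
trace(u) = -0.05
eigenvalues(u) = [0.8, -0.85]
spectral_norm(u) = 0.90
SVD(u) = [[0.64,  0.77], [0.77,  -0.64]] @ diag([0.8992502827133207, 0.7599663999414795]) @ [[0.49, -0.87], [0.87, 0.49]]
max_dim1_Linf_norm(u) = 0.84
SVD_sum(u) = [[0.28,-0.50], [0.34,-0.60]] + [[0.51, 0.28], [-0.43, -0.24]]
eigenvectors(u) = [[1.0,0.13], [-0.05,0.99]]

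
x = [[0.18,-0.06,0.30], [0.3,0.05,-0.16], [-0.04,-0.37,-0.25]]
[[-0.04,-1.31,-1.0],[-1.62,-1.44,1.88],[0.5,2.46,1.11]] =x@ [[-4.04, -5.2, 3.39], [-2.17, -4.62, 0.23], [1.86, -2.18, -5.33]]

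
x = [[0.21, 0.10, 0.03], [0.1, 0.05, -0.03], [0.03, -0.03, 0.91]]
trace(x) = 1.17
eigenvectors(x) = [[-0.43, 0.9, 0.04], [0.9, 0.44, -0.03], [0.04, -0.02, 1.0]]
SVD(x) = [[-0.04, -0.90, -0.43], [0.03, -0.44, 0.90], [-1.00, 0.02, 0.04]] @ diag([0.912062613354231, 0.25776298979331436, 0.00017439685245458292]) @ [[-0.04, 0.03, -1.0], [-0.90, -0.44, 0.02], [-0.43, 0.9, 0.04]]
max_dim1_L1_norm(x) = 0.97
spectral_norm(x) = 0.91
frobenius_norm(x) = 0.95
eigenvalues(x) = [0.0, 0.26, 0.91]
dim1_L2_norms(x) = [0.23, 0.12, 0.91]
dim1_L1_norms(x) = [0.34, 0.18, 0.97]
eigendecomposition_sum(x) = [[0.00, -0.0, -0.00], [-0.00, 0.00, 0.00], [-0.00, 0.00, 0.00]] + [[0.21,  0.10,  -0.0],[0.1,  0.05,  -0.0],[-0.00,  -0.0,  0.00]] + [[0.0,-0.00,0.03], [-0.0,0.0,-0.03], [0.03,-0.03,0.91]]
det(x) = 0.00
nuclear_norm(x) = 1.17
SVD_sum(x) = [[0.0,-0.00,0.03],[-0.0,0.0,-0.03],[0.03,-0.03,0.91]] + [[0.21, 0.10, -0.0], [0.10, 0.05, -0.0], [-0.00, -0.0, 0.0]] + [[0.00, -0.00, -0.0], [-0.00, 0.0, 0.00], [-0.0, 0.0, 0.00]]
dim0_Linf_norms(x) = [0.21, 0.1, 0.91]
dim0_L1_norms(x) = [0.34, 0.18, 0.97]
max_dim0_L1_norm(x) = 0.97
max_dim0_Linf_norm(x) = 0.91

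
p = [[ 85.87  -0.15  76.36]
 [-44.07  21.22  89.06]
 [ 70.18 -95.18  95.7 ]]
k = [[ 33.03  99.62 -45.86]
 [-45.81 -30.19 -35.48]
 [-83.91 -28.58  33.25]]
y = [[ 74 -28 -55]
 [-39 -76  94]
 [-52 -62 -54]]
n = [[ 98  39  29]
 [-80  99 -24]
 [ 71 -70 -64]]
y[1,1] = -76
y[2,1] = -62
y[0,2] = -55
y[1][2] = 94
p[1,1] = 21.22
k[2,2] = 33.25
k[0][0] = 33.03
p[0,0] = 85.87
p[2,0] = 70.18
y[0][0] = 74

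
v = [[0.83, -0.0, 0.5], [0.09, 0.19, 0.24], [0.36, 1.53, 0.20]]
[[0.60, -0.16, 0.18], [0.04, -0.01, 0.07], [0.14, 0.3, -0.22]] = v @ [[0.76,-0.08,-0.06], [-0.08,0.24,-0.19], [-0.06,-0.19,0.46]]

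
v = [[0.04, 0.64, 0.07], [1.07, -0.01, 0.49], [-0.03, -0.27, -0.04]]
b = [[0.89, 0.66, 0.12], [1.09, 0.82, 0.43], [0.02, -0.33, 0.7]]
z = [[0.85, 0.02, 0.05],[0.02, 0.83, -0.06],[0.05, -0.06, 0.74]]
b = v + z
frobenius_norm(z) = 1.40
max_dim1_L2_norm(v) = 1.18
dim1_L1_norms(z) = [0.92, 0.91, 0.85]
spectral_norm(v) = 1.18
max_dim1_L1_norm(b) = 2.34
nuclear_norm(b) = 2.66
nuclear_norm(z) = 2.42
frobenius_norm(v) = 1.37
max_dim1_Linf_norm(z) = 0.85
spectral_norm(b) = 1.80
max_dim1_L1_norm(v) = 1.57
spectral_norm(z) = 0.87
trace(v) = -0.01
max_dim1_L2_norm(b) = 1.43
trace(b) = 2.41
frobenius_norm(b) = 1.97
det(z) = 0.52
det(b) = 0.09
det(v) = 0.00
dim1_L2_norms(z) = [0.85, 0.83, 0.74]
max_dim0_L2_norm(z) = 0.85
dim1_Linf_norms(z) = [0.85, 0.83, 0.74]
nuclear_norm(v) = 1.88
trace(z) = 2.42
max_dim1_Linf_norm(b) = 1.09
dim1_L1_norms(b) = [1.67, 2.34, 1.05]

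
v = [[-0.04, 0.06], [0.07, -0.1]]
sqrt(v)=[[(0.03+0.11j), 0.02-0.16j], [(0.02-0.18j), 0.01+0.27j]]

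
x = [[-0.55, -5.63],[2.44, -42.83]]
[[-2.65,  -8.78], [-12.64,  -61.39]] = x @ [[1.14, 0.82], [0.36, 1.48]]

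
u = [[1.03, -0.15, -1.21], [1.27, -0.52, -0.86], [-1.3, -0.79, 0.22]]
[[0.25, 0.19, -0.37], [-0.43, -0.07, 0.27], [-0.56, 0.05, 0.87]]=u@[[-0.32, -0.23, 0.12],[1.06, 0.21, -1.14],[-0.61, -0.38, 0.55]]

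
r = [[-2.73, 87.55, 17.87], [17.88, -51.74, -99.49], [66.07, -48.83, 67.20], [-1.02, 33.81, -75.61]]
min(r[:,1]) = -51.74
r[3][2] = -75.61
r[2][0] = 66.07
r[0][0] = -2.73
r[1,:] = [17.88, -51.74, -99.49]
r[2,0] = 66.07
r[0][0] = -2.73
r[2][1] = -48.83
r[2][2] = 67.2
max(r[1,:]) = 17.88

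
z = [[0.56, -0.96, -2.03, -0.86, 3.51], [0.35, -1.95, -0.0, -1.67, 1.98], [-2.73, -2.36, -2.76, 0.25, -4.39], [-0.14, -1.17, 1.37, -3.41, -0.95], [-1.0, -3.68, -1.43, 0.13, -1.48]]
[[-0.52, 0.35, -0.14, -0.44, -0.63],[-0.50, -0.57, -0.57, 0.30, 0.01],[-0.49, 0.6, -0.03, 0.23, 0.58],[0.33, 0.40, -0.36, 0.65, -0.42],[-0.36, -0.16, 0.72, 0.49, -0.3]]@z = [[0.91,2.98,1.74,1.25,0.83], [1.02,2.55,2.98,0.22,-0.68], [-0.59,-3.03,0.56,-1.3,-1.48], [1.64,0.54,1.81,-3.31,3.53], [-1.99,-0.51,-0.16,-0.95,-4.76]]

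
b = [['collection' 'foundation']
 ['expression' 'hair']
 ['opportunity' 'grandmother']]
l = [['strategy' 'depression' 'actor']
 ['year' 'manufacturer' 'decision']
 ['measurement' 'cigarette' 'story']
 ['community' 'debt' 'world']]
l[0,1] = 'depression'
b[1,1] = 'hair'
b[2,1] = 'grandmother'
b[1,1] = 'hair'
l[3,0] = 'community'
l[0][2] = 'actor'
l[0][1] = 'depression'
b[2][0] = 'opportunity'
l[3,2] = 'world'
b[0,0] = 'collection'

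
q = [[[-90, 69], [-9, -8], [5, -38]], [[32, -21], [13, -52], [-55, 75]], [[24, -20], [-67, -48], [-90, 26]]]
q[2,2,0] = -90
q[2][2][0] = -90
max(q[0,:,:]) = 69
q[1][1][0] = 13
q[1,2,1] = 75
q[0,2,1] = -38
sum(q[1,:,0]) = -10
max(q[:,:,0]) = 32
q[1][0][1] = -21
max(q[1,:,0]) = 32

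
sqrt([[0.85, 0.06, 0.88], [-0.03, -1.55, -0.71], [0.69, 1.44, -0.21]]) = [[0.95,-0.49,0.22], [0.18,-0.27,-0.87], [0.18,1.77,1.13]]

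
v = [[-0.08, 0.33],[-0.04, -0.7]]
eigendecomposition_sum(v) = [[-0.11, -0.06],[0.01, 0.00]] + [[0.03, 0.39], [-0.05, -0.70]]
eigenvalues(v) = [-0.1, -0.68]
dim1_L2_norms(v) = [0.34, 0.7]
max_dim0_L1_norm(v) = 1.03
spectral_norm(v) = 0.77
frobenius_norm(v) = 0.78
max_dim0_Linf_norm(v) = 0.7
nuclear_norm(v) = 0.86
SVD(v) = [[-0.43, 0.90], [0.9, 0.43]] @ diag([0.7738890956348852, 0.08941849728898109]) @ [[-0.0, -1.0], [-1.00, 0.00]]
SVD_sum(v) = [[0.0, 0.33], [-0.00, -0.70]] + [[-0.08, 0.0], [-0.04, 0.0]]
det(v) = 0.07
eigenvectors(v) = [[1.00, -0.48], [-0.07, 0.88]]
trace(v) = -0.78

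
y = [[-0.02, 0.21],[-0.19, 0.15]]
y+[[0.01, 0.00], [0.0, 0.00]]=[[-0.01,  0.21], [-0.19,  0.15]]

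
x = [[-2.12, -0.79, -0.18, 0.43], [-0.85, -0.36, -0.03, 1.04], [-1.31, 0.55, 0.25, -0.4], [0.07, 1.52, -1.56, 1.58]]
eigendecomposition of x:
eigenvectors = [[0.03, -0.87, 0.13, 0.38], [0.35, -0.36, -0.51, -0.33], [-0.11, -0.34, -0.74, 0.66], [0.93, 0.02, -0.41, 0.56]]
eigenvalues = [2.33, -2.52, 0.64, -1.1]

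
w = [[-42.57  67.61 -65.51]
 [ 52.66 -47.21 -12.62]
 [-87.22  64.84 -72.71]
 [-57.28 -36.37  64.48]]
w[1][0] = 52.66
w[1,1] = -47.21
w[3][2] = 64.48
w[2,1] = 64.84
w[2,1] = 64.84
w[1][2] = -12.62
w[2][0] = -87.22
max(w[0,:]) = 67.61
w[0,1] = 67.61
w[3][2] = 64.48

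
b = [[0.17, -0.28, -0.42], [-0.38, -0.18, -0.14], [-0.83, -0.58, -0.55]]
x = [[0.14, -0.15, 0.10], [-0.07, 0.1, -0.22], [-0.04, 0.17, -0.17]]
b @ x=[[0.06, -0.12, 0.15],  [-0.04, 0.02, 0.03],  [-0.05, -0.03, 0.14]]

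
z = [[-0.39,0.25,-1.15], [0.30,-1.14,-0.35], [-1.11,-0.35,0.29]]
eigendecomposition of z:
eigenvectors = [[-0.59+0.00j, 0.15-0.40j, 0.15+0.40j], [-0.19+0.00j, -0.85+0.00j, -0.85-0.00j], [(0.78+0j), (-0.08-0.29j), -0.08+0.29j]]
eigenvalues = [(1.21+0j), (-1.23+0.02j), (-1.23-0.02j)]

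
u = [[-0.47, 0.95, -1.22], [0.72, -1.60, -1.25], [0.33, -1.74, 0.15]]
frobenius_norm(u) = 3.23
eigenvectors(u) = [[0.06, -0.91, -0.70], [-0.83, -0.29, -0.44], [-0.56, -0.28, 0.56]]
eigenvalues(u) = [-2.48, -0.55, 1.11]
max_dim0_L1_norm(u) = 4.29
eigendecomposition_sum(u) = [[-0.05,0.14,0.04],[0.82,-2.04,-0.59],[0.55,-1.36,-0.39]] + [[-0.50, 0.25, -0.42], [-0.16, 0.08, -0.13], [-0.16, 0.08, -0.13]] + [[0.08, 0.57, -0.84], [0.05, 0.36, -0.53], [-0.07, -0.45, 0.67]]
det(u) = 1.52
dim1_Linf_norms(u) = [1.22, 1.6, 1.74]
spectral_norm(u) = 2.71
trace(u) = -1.92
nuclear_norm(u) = 4.76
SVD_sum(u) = [[-0.27,0.8,0.13], [0.61,-1.79,-0.28], [0.55,-1.6,-0.25]] + [[-0.03,0.2,-1.34], [-0.02,0.15,-0.97], [0.01,-0.06,0.41]] + [[-0.16, -0.06, -0.00], [0.13, 0.04, 0.0], [-0.23, -0.08, -0.01]]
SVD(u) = [[0.32, -0.79, -0.53], [-0.71, -0.57, 0.42], [-0.63, 0.24, -0.74]] @ diag([2.7065977159294583, 1.7261238868683815, 0.3263818795641523]) @ [[-0.32,0.94,0.15],[0.02,-0.15,0.99],[0.95,0.32,0.03]]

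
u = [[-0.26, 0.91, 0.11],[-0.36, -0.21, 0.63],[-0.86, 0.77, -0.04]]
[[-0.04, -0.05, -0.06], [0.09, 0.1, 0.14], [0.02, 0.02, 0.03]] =u @[[-0.10, -0.11, -0.15], [-0.08, -0.09, -0.12], [0.06, 0.07, 0.09]]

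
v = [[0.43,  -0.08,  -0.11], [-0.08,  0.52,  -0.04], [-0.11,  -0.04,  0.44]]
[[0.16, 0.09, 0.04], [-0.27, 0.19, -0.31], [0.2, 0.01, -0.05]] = v @ [[0.44, 0.32, -0.06], [-0.41, 0.43, -0.61], [0.53, 0.14, -0.18]]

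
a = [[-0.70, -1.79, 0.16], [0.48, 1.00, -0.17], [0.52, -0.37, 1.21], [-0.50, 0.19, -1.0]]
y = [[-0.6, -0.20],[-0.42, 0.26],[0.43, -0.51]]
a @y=[[1.24,-0.41],  [-0.78,0.25],  [0.36,-0.82],  [-0.21,0.66]]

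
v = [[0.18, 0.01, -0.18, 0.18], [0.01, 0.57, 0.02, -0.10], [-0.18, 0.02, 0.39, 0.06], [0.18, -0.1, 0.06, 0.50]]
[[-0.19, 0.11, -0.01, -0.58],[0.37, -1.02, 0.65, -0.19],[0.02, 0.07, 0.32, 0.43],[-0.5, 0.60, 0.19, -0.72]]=v @ [[-0.28, 0.73, 0.65, -1.46], [0.51, -1.73, 1.14, -0.53], [0.02, 0.53, 1.02, 0.62], [-0.8, 0.53, 0.26, -1.1]]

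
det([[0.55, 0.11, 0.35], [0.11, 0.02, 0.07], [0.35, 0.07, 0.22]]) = 0.000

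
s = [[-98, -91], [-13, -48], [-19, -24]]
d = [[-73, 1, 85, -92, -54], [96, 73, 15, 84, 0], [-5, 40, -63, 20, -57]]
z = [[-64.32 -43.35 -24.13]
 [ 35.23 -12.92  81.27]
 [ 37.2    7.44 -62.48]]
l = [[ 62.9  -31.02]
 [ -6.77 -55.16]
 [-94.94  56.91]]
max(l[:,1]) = 56.91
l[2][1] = 56.91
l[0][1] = -31.02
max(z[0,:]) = -24.13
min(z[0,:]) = -64.32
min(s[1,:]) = -48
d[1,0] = 96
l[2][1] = 56.91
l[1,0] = -6.77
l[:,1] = [-31.02, -55.16, 56.91]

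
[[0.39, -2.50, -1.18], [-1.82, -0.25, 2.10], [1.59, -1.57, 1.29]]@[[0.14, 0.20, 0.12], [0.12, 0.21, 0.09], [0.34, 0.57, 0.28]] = [[-0.65, -1.12, -0.51], [0.43, 0.78, 0.35], [0.47, 0.72, 0.41]]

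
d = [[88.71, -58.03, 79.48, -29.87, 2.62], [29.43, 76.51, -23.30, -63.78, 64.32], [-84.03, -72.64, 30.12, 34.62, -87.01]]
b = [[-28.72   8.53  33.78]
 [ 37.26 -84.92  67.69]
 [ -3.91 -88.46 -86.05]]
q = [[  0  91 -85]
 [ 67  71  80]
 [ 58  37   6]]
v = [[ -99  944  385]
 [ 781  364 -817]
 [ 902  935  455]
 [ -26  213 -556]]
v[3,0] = -26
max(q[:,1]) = 91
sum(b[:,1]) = -164.85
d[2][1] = -72.64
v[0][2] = 385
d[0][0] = 88.71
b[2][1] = -88.46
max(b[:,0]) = 37.26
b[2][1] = -88.46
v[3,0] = -26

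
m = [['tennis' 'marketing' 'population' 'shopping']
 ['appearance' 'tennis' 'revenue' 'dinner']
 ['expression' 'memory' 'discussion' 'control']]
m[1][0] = 'appearance'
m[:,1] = ['marketing', 'tennis', 'memory']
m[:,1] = ['marketing', 'tennis', 'memory']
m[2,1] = 'memory'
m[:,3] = ['shopping', 'dinner', 'control']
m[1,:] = ['appearance', 'tennis', 'revenue', 'dinner']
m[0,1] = 'marketing'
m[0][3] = 'shopping'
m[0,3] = 'shopping'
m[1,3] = 'dinner'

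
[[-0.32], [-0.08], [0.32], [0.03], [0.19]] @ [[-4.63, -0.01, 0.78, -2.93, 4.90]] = [[1.48,0.00,-0.25,0.94,-1.57], [0.37,0.00,-0.06,0.23,-0.39], [-1.48,-0.00,0.25,-0.94,1.57], [-0.14,-0.0,0.02,-0.09,0.15], [-0.88,-0.0,0.15,-0.56,0.93]]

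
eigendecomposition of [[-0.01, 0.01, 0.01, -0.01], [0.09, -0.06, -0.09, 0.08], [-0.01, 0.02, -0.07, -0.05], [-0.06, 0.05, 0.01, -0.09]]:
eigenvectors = [[-0.02+0.07j, -0.02-0.07j, -0.65+0.00j, -0.37+0.00j], [0.10-0.48j, 0.10+0.48j, (-0.75+0j), (0.65+0j)], [-0.63+0.00j, (-0.63-0j), -0.12+0.00j, -0.22+0.00j], [(-0.51+0.3j), -0.51-0.30j, 0j, 0.62+0.00j]]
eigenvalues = [(-0.11+0.04j), (-0.11-0.04j), 0j, (-0+0j)]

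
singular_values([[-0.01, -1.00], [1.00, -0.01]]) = [1.0, 1.0]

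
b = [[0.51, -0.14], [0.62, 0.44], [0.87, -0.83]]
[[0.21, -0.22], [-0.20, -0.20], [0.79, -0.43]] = b @ [[0.2,-0.40], [-0.74,0.1]]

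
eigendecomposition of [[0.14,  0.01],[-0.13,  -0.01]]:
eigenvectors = [[0.73, -0.07],[-0.68, 1.00]]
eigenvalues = [0.13, -0.0]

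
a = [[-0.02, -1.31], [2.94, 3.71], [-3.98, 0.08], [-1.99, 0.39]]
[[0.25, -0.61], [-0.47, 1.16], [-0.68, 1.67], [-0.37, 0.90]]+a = [[0.23, -1.92], [2.47, 4.87], [-4.66, 1.75], [-2.36, 1.29]]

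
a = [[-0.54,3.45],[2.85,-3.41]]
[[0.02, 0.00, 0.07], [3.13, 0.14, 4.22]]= a@[[1.36, 0.06, 1.85],[0.22, 0.01, 0.31]]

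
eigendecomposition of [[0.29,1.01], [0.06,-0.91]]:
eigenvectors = [[1.0, -0.63], [0.05, 0.78]]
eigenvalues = [0.34, -0.96]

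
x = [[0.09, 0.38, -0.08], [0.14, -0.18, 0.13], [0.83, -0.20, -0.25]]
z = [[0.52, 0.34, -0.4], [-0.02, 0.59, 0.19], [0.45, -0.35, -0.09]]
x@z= [[0.0, 0.28, 0.04], [0.13, -0.10, -0.1], [0.32, 0.25, -0.35]]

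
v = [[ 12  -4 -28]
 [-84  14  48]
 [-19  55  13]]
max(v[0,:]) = 12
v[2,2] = 13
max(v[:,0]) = 12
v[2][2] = 13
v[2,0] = -19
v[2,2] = 13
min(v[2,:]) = -19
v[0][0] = 12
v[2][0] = -19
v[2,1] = 55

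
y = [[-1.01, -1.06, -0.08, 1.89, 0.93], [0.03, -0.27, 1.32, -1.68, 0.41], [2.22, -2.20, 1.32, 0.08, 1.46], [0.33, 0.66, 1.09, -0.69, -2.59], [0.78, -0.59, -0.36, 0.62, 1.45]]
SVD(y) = [[0.34, -0.46, -0.44, -0.67, 0.15], [0.0, 0.49, 0.54, -0.63, 0.26], [0.67, 0.6, -0.33, 0.07, -0.27], [-0.52, 0.42, -0.63, -0.06, 0.39], [0.40, -0.07, 0.09, 0.38, 0.83]] @ diag([4.435197174748085, 3.4834505781444243, 1.8676767936973253, 1.4843181086564632, 0.18862989511439265]) @ [[0.29, -0.55, 0.03, 0.30, 0.73], [0.55, -0.19, 0.56, -0.57, -0.15], [-0.22, 0.3, -0.21, -0.68, 0.6], [0.74, 0.31, -0.59, 0.04, -0.05], [0.14, 0.69, 0.54, 0.35, 0.3]]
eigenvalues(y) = [(-1.89+0j), (0.36+2.36j), (0.36-2.36j), (1.48+0j), (0.5+0j)]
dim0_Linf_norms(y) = [2.22, 2.2, 1.32, 1.89, 2.59]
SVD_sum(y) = [[0.44, -0.83, 0.05, 0.45, 1.11], [0.0, -0.00, 0.00, 0.00, 0.00], [0.86, -1.62, 0.1, 0.88, 2.16], [-0.67, 1.27, -0.07, -0.69, -1.69], [0.51, -0.97, 0.06, 0.52, 1.29]] + [[-0.89, 0.30, -0.91, 0.92, 0.25],[0.93, -0.32, 0.96, -0.97, -0.26],[1.16, -0.40, 1.19, -1.20, -0.32],[0.80, -0.27, 0.82, -0.83, -0.22],[-0.13, 0.04, -0.13, 0.13, 0.04]] + [[0.18, -0.24, 0.17, 0.55, -0.48], [-0.22, 0.31, -0.22, -0.69, 0.61], [0.13, -0.18, 0.13, 0.41, -0.36], [0.26, -0.35, 0.25, 0.80, -0.7], [-0.04, 0.05, -0.04, -0.12, 0.10]] + [[-0.74, -0.31, 0.59, -0.04, 0.05], [-0.69, -0.29, 0.55, -0.04, 0.05], [0.08, 0.03, -0.07, 0.0, -0.01], [-0.07, -0.03, 0.05, -0.00, 0.0], [0.41, 0.17, -0.33, 0.02, -0.03]] + [[0.00,  0.02,  0.02,  0.01,  0.01], [0.01,  0.03,  0.03,  0.02,  0.01], [-0.01,  -0.04,  -0.03,  -0.02,  -0.02], [0.01,  0.05,  0.04,  0.03,  0.02], [0.02,  0.11,  0.08,  0.06,  0.05]]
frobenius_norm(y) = 6.13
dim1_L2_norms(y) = [2.57, 2.19, 3.69, 2.99, 1.89]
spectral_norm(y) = 4.44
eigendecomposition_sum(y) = [[-1.34+0.00j, -0.66-0.00j, (0.11-0j), (0.69-0j), 0.94+0.00j], [-0.15+0.00j, -0.08-0.00j, (0.01-0j), 0.08-0.00j, 0.11+0.00j], [0.68-0.00j, (0.34+0j), (-0.06+0j), (-0.35+0j), -0.48-0.00j], [(0.43-0j), 0.21+0.00j, -0.04+0.00j, (-0.22+0j), (-0.3-0j)], [0.28-0.00j, 0.14+0.00j, -0.02+0.00j, -0.14+0.00j, (-0.2-0j)]] + [[(0.07+0.15j), -0.08-0.30j, -0.25-0.04j, (0.46+0.05j), 0.18+0.56j], [-0.04-0.44j, -0.06+0.84j, 0.60+0.30j, (-1.12-0.53j), (0.01-1.57j)], [0.39-0.38j, -0.86+0.58j, 0.17+0.82j, (-0.34-1.49j), 1.53-1.19j], [-0.24-0.07j, 0.44+0.21j, (0.29-0.26j), (-0.52+0.49j), -0.84-0.34j], [0.20-0.00j, -0.37-0.06j, (-0.16+0.26j), 0.28-0.48j, 0.70+0.07j]] + [[(0.07-0.15j), (-0.08+0.3j), (-0.25+0.04j), (0.46-0.05j), (0.18-0.56j)], [(-0.04+0.44j), -0.06-0.84j, (0.6-0.3j), (-1.12+0.53j), (0.01+1.57j)], [(0.39+0.38j), (-0.86-0.58j), (0.17-0.82j), (-0.34+1.49j), 1.53+1.19j], [(-0.24+0.07j), (0.44-0.21j), (0.29+0.26j), (-0.52-0.49j), (-0.84+0.34j)], [(0.2+0j), (-0.37+0.06j), (-0.16-0.26j), 0.28+0.48j, (0.7-0.07j)]] + [[(0.18-0j), (-0.3+0j), 0.38+0.00j, (0.24-0j), (-0.58+0j)], [0.19-0.00j, -0.31+0.00j, 0.40+0.00j, (0.25-0j), (-0.61+0j)], [(0.66-0j), -1.09+0.00j, 1.37+0.00j, (0.86-0j), -2.12+0.00j], [0.34-0.00j, (-0.56+0j), 0.71+0.00j, 0.44-0.00j, (-1.09+0j)], [0.06-0.00j, (-0.11+0j), (0.13+0j), (0.08-0j), -0.21+0.00j]] + [[0.02+0.00j, (0.06-0j), -0.07-0.00j, (0.05+0j), 0.21+0.00j], [(0.08+0j), (0.24-0j), (-0.3-0j), 0.23+0.00j, (0.89+0j)], [(0.09+0j), (0.27-0j), -0.33-0.00j, 0.25+0.00j, (1+0j)], [0.04+0.00j, (0.13-0j), (-0.16-0j), (0.12+0j), 0.49+0.00j], [(0.04+0j), (0.12-0j), -0.15-0.00j, 0.11+0.00j, (0.45+0j)]]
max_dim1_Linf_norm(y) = 2.59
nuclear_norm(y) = 11.46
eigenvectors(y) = [[(0.84+0j),0.07-0.20j,0.07+0.20j,-0.23+0.00j,(0.14+0j)],[0.10+0.00j,(-0.35+0.44j),(-0.35-0.44j),-0.24+0.00j,(0.59+0j)],[-0.43+0.00j,(-0.69+0j),(-0.69-0j),-0.84+0.00j,0.66+0.00j],[-0.27+0.00j,0.16+0.28j,(0.16-0.28j),(-0.43+0j),0.32+0.00j],[(-0.17+0j),-0.18-0.17j,-0.18+0.17j,(-0.08+0j),(0.3+0j)]]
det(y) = -8.08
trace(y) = 0.80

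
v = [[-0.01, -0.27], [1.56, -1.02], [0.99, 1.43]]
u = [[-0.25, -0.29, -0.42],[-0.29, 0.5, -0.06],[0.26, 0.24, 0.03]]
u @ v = [[-0.87, -0.24], [0.72, -0.52], [0.4, -0.27]]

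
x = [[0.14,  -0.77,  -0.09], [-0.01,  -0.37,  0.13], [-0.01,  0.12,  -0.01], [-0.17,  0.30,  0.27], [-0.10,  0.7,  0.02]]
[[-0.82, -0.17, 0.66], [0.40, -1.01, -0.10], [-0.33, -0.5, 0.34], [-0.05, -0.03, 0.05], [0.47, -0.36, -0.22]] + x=[[-0.68, -0.94, 0.57],[0.39, -1.38, 0.03],[-0.34, -0.38, 0.33],[-0.22, 0.27, 0.32],[0.37, 0.34, -0.2]]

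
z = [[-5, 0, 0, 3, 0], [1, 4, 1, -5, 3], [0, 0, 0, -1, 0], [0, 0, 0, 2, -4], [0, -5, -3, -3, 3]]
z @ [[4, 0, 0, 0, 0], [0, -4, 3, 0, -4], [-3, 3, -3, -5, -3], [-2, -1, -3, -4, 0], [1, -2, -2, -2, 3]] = [[-26, -3, -9, -12, 0], [14, -14, 18, 9, -10], [2, 1, 3, 4, 0], [-8, 6, 2, 0, -12], [18, 8, -3, 21, 38]]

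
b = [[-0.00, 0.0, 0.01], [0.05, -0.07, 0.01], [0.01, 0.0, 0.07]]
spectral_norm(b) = 0.09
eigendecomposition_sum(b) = [[-0.00, -0.00, -0.0], [0.05, -0.07, 0.0], [-0.0, -0.00, -0.00]] + [[-0.0, -0.00, 0.00], [-0.00, -0.0, 0.00], [0.00, -0.0, -0.0]] + [[0.00, 0.00, 0.01], [0.0, 0.0, 0.01], [0.01, 0.0, 0.07]]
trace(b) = 0.00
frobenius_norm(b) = 0.11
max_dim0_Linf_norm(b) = 0.07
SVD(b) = [[0.05, -0.13, -0.99], [0.92, 0.38, -0.01], [0.38, -0.91, 0.14]] @ diag([0.08943634702235788, 0.06782188484735772, 0.0011540221176957542]) @ [[0.56,-0.72,0.41],  [0.15,-0.40,-0.91],  [0.82,0.57,-0.11]]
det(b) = 0.00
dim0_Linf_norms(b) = [0.05, 0.07, 0.07]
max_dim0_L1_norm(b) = 0.09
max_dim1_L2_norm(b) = 0.09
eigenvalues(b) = [-0.07, -0.0, 0.07]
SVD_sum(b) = [[0.0, -0.00, 0.00], [0.05, -0.06, 0.03], [0.02, -0.02, 0.01]] + [[-0.0, 0.0, 0.01], [0.0, -0.01, -0.02], [-0.01, 0.02, 0.06]] + [[-0.00, -0.00, 0.00], [-0.00, -0.0, 0.00], [0.00, 0.00, -0.00]]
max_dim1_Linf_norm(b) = 0.07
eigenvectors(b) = [[0.0, -0.81, -0.14], [1.00, -0.57, -0.12], [0.0, 0.11, -0.98]]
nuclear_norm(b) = 0.16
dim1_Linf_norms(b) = [0.01, 0.07, 0.07]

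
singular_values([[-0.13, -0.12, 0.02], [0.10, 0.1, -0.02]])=[0.23, 0.01]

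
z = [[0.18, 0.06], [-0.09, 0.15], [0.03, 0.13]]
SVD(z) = [[-0.66, 0.65],[-0.43, -0.74],[-0.62, -0.17]] @ diag([0.20890720550087682, 0.2018855603796726]) @ [[-0.47, -0.88], [0.88, -0.47]]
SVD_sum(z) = [[0.07, 0.12], [0.04, 0.08], [0.06, 0.11]] + [[0.11, -0.06],[-0.13, 0.07],[-0.03, 0.02]]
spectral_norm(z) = 0.21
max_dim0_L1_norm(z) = 0.34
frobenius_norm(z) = 0.29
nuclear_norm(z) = 0.41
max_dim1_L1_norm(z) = 0.24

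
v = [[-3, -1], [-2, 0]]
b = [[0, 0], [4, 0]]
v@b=[[-4, 0], [0, 0]]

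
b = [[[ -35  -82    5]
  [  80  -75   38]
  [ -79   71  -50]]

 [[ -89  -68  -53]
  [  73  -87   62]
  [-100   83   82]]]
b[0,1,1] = -75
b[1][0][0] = -89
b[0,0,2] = 5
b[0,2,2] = -50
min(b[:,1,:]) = -87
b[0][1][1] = -75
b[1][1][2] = 62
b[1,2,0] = -100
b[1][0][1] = -68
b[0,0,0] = -35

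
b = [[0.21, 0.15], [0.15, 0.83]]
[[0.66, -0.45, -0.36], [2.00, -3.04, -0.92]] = b @ [[1.62, 0.57, -1.07], [2.12, -3.77, -0.92]]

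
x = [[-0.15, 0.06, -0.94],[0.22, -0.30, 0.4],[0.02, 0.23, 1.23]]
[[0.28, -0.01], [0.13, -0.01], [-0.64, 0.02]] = x @ [[-0.52, 0.02],  [-1.19, 0.05],  [-0.29, 0.01]]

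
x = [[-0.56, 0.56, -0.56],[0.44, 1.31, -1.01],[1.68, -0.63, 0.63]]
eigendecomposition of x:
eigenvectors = [[-0.12+0.18j,  -0.12-0.18j,  -0.28+0.00j], [(0.58+0.08j),  (0.58-0.08j),  (-0.95+0j)], [0.78+0.00j,  0.78-0.00j,  (0.13+0j)]]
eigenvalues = [(-0.1+0.32j), (-0.1-0.32j), (1.58+0j)]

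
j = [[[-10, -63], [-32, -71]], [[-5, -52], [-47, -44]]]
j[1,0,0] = -5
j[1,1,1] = -44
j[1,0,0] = -5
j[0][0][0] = -10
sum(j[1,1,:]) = -91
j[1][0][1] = -52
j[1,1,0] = -47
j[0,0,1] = -63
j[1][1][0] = -47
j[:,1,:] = [[-32, -71], [-47, -44]]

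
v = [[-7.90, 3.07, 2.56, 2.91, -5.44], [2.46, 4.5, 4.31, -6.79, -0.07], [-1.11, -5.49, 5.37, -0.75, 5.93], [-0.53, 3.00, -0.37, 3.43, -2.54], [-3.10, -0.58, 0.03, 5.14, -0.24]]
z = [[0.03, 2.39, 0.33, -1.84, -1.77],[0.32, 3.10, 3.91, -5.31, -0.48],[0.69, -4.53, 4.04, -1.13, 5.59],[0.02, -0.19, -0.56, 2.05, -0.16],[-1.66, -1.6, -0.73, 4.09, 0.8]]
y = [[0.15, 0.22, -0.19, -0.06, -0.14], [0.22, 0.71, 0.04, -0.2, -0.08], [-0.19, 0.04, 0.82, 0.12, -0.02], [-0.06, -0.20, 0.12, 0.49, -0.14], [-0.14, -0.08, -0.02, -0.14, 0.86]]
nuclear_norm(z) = 20.60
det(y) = 0.00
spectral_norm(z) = 9.17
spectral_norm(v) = 13.28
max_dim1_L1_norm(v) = 21.88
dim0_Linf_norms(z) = [1.66, 4.53, 4.04, 5.31, 5.59]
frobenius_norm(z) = 12.78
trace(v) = 5.16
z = y @ v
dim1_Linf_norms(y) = [0.22, 0.71, 0.82, 0.49, 0.86]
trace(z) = 10.02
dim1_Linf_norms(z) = [2.39, 5.31, 5.59, 2.05, 4.09]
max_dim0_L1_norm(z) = 14.42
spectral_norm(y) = 0.97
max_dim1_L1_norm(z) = 15.98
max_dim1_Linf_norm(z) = 5.59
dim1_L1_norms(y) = [0.76, 1.25, 1.19, 1.01, 1.24]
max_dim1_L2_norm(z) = 8.36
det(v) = -1634.52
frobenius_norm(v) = 19.17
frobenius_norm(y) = 1.60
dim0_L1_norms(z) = [2.72, 11.81, 9.57, 14.42, 8.8]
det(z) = -4.72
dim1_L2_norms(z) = [3.51, 7.31, 8.36, 2.14, 4.82]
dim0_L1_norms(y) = [0.76, 1.25, 1.19, 1.01, 1.24]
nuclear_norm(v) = 35.69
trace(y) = 3.03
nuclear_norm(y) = 3.03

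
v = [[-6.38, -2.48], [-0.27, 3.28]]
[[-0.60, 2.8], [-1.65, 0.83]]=v @ [[0.28, -0.52],[-0.48, 0.21]]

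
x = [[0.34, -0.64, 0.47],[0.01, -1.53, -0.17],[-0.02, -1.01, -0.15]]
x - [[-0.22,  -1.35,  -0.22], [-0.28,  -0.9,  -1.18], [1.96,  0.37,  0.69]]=[[0.56,0.71,0.69], [0.29,-0.63,1.01], [-1.98,-1.38,-0.84]]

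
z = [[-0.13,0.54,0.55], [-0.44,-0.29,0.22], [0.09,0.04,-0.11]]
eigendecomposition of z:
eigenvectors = [[0.16+0.68j, (0.16-0.68j), (0.59+0j)], [-0.71+0.00j, -0.71-0.00j, (-0.54+0j)], [0.14-0.01j, (0.14+0.01j), (0.61+0j)]]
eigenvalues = [(-0.24+0.42j), (-0.24-0.42j), (-0.06+0j)]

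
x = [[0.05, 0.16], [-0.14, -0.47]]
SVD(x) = [[-0.32,0.95], [0.95,0.32]] @ diag([0.5182619946364325, 0.00212247861387493]) @ [[-0.29, -0.96], [0.96, -0.29]]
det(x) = -0.00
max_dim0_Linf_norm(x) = 0.47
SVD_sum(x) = [[0.05, 0.16],[-0.14, -0.47]] + [[0.00, -0.00], [0.0, -0.0]]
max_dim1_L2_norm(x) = 0.49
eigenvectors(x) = [[0.96,-0.32], [-0.28,0.95]]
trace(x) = -0.42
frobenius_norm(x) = 0.52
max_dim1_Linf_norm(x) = 0.47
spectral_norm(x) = 0.52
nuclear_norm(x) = 0.52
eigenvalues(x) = [0.0, -0.42]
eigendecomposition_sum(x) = [[0.0,  0.0], [-0.0,  -0.0]] + [[0.05, 0.16], [-0.14, -0.47]]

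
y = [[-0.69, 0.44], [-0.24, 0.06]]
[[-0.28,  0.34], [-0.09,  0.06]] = y @ [[0.36,-0.07],[-0.07,0.67]]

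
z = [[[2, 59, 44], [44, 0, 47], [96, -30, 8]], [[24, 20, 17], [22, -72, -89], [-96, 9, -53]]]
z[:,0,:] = [[2, 59, 44], [24, 20, 17]]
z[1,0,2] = 17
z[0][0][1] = 59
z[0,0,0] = 2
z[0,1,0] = 44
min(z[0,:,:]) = -30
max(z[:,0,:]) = 59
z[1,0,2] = 17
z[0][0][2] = 44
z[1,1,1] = -72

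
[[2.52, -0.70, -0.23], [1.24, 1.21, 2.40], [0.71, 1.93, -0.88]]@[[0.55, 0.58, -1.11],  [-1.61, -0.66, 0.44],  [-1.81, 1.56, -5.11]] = [[2.93, 1.56, -1.93], [-5.61, 3.66, -13.11], [-1.12, -2.23, 4.56]]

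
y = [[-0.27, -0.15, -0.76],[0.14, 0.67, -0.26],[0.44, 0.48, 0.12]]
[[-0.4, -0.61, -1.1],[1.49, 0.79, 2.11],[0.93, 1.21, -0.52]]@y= [[-0.46, -0.88, 0.33], [0.64, 1.32, -1.08], [-0.31, 0.42, -1.08]]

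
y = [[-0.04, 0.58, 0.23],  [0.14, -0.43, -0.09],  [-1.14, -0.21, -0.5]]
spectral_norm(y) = 1.27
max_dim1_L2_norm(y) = 1.26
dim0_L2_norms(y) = [1.15, 0.75, 0.56]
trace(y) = -0.97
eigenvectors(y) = [[(-0.27+0j), (0.02+0.34j), 0.02-0.34j], [-0.34+0.00j, (0.12-0.23j), (0.12+0.23j)], [(0.9+0j), -0.90+0.00j, (-0.9-0j)]]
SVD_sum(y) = [[0.17, 0.05, 0.08], [-0.02, -0.0, -0.01], [-1.10, -0.30, -0.52]] + [[-0.21,  0.54,  0.13],[0.16,  -0.42,  -0.1],[-0.04,  0.09,  0.02]] + [[-0.01, -0.01, 0.01],[-0.01, -0.01, 0.02],[-0.00, -0.0, 0.00]]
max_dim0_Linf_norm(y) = 1.14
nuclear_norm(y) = 2.06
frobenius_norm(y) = 1.48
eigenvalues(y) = [(-0.08+0j), (-0.45+0.38j), (-0.45-0.38j)]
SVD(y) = [[0.16, 0.78, -0.6], [-0.01, -0.61, -0.79], [-0.99, 0.13, -0.08]] @ diag([1.2742090886320212, 0.756830951249837, 0.028250834993334754]) @ [[0.88, 0.24, 0.42], [-0.35, 0.91, 0.22], [0.33, 0.34, -0.88]]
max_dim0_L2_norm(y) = 1.15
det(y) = -0.03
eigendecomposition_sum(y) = [[(-0.04-0j), (-0.06-0j), (-0.01-0j)], [-0.05-0.00j, -0.07-0.00j, (-0.01-0j)], [0.12+0.00j, 0.19+0.00j, (0.03+0j)]] + [[(-0+0.24j), (0.32+0.06j), (0.12+0.09j)], [(0.09-0.15j), (-0.18-0.16j), (-0.04-0.1j)], [-0.63-0.04j, (-0.2+0.82j), (-0.26+0.3j)]] + [[(-0-0.24j), (0.32-0.06j), (0.12-0.09j)], [0.09+0.15j, -0.18+0.16j, -0.04+0.10j], [-0.63+0.04j, (-0.2-0.82j), -0.26-0.30j]]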